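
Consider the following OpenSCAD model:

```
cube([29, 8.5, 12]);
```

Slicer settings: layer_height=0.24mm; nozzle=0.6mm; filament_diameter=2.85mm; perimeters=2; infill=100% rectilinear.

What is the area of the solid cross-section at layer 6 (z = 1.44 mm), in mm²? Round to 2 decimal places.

At z = 1.44 mm: the cube (footprint 29×8.5) is included at this height (area 246.50 mm²). Overall, the cross-section is a single solid region. Net area = 246.50 mm².

246.50 mm²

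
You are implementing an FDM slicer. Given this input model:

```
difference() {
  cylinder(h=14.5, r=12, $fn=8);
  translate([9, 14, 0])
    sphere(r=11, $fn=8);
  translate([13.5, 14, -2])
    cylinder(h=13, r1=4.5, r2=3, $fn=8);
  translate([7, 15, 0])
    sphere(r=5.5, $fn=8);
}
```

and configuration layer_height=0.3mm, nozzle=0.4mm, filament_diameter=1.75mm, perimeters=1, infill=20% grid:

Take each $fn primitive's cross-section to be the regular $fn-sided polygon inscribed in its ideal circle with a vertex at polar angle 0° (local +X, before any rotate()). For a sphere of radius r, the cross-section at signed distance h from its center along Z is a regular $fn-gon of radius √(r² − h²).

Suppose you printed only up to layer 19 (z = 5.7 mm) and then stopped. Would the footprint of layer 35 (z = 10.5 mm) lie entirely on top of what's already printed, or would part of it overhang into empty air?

part overhangs

Compare the two slices. At z = 5.7: the r=12 cylinder gives a regular 8-gon of circumradius 12 (constant along its height) (area = (8/2)·12.000²·sin(360°/8) = 407.29 mm²); the r=11 sphere at (9, 14) slices to a regular 8-gon of circumradius 9.408 (√(r²−h²) with h=5.7 from center) (area = (8/2)·9.408²·sin(360°/8) = 250.34 mm²); the cone at (13.5, 14): at t=0.592 of its height the radius interpolates to r₁+(r₂−r₁)t = 3.612, giving a regular 8-gon of that circumradius (area = (8/2)·3.612²·sin(360°/8) = 36.89 mm²); the sphere at (7, 15) does not reach this height (|z−center|=5.700 > r=5.5); Subtracting the remaining from the first: starting from the r=12 cylinder (407.29 mm²), the r=11 sphere at (9, 14) partially overlaps it — only the 28.84 mm² overlap (of its 250.34 mm²) is removed, clipping the outline; the cone at (13.5, 14) misses the remaining region (no effect) — area = 378.45 mm². At z = 10.5: the cylinder: section is a regular 8-gon, circumradius r=12 (area = (8/2)·12.000²·sin(360°/8) = 407.29 mm²); the sphere at (9, 14): section is a regular 8-gon, circumradius = √(r²−h²) = √(11²−10.5²) = 3.279 (area = (8/2)·3.279²·sin(360°/8) = 30.41 mm²); the cone at (13.5, 14) (r1=4.5→r2=3) has section circumradius 3.058 here — a regular 8-gon (area = (8/2)·3.058²·sin(360°/8) = 26.44 mm²); the sphere at (7, 15) does not reach this height (|z−center|=10.500 > r=5.5); After the difference (first − rest): starting from the r=12 cylinder (407.29 mm²), the r=11 sphere at (9, 14) misses the remaining region (no effect); the cone at (13.5, 14) misses the remaining region (no effect) — area = 407.29 mm². Checking containment: at z = 10.5 the cross-section extends beyond the z = 5.7 cross-section by about 28.84 mm².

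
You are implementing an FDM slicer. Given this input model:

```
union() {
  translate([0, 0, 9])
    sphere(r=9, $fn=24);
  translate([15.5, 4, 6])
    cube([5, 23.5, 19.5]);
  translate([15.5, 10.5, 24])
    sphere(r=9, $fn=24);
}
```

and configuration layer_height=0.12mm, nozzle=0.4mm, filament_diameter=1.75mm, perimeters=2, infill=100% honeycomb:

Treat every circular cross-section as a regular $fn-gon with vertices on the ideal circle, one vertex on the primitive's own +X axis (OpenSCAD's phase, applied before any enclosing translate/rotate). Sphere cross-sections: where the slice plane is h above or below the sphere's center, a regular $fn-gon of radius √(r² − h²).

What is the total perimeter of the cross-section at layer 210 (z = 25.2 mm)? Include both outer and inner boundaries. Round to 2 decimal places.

73.32 mm

At z = 25.2 mm: the sphere is not intersected at this z (|z−center|=16.200 > r=9); the 5×23.5 cube at (15.5, 4) contributes its full rectangle (perimeter 57.00 mm); the r=9 sphere at (15.5, 10.5) slices to a regular 24-gon of circumradius 8.920 (√(r²−h²) with h=1.2 from center) (perimeter = 2·24·8.920·sin(180°/24) = 55.88 mm); Combining (union): the regions partially overlap (shared area 74.38 mm²), so the edge portions inside another operand are dropped and the merged outline is re-measured after clipping — boundary = 73.32 mm. Overall, the cross-section is a single solid region. Total boundary length (outer) = 73.32 mm.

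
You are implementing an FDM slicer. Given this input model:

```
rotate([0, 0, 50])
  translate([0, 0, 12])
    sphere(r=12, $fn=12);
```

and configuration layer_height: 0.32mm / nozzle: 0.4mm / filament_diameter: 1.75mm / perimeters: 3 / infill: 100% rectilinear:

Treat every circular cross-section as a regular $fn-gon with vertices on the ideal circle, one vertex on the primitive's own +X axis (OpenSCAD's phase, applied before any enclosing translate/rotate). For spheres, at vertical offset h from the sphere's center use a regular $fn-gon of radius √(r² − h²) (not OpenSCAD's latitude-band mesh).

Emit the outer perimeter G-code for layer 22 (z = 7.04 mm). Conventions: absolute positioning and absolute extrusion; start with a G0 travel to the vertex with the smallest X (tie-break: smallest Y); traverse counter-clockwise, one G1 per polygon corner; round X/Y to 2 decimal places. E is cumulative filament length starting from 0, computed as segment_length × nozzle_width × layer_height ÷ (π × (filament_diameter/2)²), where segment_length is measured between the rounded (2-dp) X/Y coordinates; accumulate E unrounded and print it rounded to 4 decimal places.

At z = 7.04 mm: the r=12 sphere contributes a regular 12-gon of circumradius √(12²−4.96²) = 10.927; (rotated 50° about Z; rotation is an isometry so areas/perimeters/island counts are preserved). The outline is a single polygon with 12 vertices. Extrusion per mm of travel: 0.4 × 0.32 / (π × 0.875²) = 0.053216. Accumulating E over each segment gives final E = 3.6120.

G0 X-10.76 Y1.90 Z7.04
G1 X-10.27 Y-3.74 E0.3013
G1 X-7.02 Y-8.37 E0.6023
G1 X-1.90 Y-10.76 E0.9030
G1 X3.74 Y-10.27 E1.2043
G1 X8.37 Y-7.02 E1.5053
G1 X10.76 Y-1.90 E1.8060
G1 X10.27 Y3.74 E2.1073
G1 X7.02 Y8.37 E2.4083
G1 X1.90 Y10.76 E2.7090
G1 X-3.74 Y10.27 E3.0103
G1 X-8.37 Y7.02 E3.3113
G1 X-10.76 Y1.90 E3.6120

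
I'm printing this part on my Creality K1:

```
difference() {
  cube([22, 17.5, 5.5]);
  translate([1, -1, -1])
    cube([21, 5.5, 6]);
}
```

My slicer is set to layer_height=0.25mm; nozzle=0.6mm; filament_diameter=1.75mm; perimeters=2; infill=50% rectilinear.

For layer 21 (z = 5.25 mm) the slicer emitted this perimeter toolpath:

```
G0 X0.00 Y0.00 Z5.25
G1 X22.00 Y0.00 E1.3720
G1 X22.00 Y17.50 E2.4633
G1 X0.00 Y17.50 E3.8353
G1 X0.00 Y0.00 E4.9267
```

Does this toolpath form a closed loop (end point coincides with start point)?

yes

Start point (G0): (0.00, 0.00). End point (last G1): the path returns to the start — closed.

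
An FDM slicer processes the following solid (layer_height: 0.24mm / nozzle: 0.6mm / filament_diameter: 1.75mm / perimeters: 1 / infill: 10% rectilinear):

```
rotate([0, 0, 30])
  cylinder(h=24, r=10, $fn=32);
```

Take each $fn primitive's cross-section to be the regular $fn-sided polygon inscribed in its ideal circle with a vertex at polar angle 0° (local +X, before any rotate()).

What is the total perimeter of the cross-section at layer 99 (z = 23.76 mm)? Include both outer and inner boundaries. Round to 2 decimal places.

62.73 mm

At z = 23.76 mm: the cylinder: section is a regular 32-gon, circumradius r=10 (perimeter = 2·32·10.000·sin(180°/32) = 62.73 mm); (rotated 30° about Z; rotation is an isometry so areas/perimeters/island counts are preserved). Overall, the cross-section is a single solid region. Total boundary length (outer) = 62.73 mm.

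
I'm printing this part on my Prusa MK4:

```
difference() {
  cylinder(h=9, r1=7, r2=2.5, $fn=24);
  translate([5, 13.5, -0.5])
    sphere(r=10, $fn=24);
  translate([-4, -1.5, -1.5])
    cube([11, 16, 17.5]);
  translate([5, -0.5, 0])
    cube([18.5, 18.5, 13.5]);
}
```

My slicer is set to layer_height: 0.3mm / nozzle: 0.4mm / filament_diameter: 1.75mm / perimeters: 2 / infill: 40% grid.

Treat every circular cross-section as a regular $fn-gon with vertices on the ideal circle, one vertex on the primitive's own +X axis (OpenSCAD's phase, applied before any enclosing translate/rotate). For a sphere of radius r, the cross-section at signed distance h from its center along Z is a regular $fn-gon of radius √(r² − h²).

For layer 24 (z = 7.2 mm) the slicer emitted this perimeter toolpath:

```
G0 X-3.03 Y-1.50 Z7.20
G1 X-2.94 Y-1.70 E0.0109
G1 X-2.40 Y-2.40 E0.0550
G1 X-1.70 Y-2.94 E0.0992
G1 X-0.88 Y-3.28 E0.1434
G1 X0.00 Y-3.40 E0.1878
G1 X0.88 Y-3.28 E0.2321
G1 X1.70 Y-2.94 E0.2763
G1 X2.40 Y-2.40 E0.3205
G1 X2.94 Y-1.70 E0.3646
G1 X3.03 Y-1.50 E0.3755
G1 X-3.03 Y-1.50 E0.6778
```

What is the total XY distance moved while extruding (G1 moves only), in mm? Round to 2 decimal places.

Sum the Euclidean lengths of each G1 segment: total = 13.59 mm.

13.59 mm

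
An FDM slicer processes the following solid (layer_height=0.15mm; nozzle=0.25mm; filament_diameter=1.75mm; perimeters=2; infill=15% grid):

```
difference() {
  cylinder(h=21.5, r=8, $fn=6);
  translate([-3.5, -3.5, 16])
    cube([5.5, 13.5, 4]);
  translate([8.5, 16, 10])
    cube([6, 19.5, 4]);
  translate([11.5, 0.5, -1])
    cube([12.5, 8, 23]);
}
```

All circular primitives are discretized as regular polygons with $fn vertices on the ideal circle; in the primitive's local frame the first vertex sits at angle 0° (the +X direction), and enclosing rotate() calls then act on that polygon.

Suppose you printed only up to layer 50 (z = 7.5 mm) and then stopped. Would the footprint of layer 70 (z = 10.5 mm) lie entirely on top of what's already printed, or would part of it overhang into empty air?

entirely on top

Compare the two slices. At z = 7.5: the r=8 cylinder gives a regular 6-gon of circumradius 8 (constant along its height) (area = (6/2)·8.000²·sin(360°/6) = 166.28 mm²); the cube at (-3.5, -3.5) does not reach this height (z outside [16, 20]); the cube at (8.5, 16) is absent (z outside [10, 14]); the cube at (11.5, 0.5) is present — its section is the full 12.5×8 rectangle (area 100.00 mm²); After the difference (first − rest): starting from the r=8 cylinder (166.28 mm²), the 12.5×8 cube at (11.5, 0.5) misses the remaining region (no effect) — area = 166.28 mm². At z = 10.5: the r=8 cylinder gives a regular 6-gon of circumradius 8 (constant along its height) (area = (6/2)·8.000²·sin(360°/6) = 166.28 mm²); the cube at (-3.5, -3.5) is absent (z outside [16, 20]); the 6×19.5 cube at (8.5, 16) contributes its full rectangle (area 117.00 mm²); the cube at (11.5, 0.5) is present — its section is the full 12.5×8 rectangle (area 100.00 mm²); Subtracting the remaining from the first: starting from the r=8 cylinder (166.28 mm²), the 6×19.5 cube at (8.5, 16) misses the remaining region (no effect); the 12.5×8 cube at (11.5, 0.5) misses the remaining region (no effect) — area = 166.28 mm². Checking containment: the cross-section at z = 10.5 is a subset of the cross-section at z = 7.5.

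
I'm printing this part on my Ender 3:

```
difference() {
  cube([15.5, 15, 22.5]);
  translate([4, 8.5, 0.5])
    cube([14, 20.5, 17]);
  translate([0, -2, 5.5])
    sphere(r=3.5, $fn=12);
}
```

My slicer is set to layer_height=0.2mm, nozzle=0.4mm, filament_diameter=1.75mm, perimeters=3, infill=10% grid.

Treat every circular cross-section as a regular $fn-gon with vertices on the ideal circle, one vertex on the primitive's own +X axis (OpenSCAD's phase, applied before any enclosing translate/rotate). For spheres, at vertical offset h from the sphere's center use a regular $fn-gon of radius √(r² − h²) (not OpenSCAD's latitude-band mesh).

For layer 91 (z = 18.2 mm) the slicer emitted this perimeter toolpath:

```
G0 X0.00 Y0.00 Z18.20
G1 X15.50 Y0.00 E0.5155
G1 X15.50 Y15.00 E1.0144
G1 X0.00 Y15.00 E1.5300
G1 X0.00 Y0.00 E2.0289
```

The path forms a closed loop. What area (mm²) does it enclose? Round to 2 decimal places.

Apply the shoelace formula to the sequence of (X, Y) vertices; enclosed area = 232.50 mm².

232.50 mm²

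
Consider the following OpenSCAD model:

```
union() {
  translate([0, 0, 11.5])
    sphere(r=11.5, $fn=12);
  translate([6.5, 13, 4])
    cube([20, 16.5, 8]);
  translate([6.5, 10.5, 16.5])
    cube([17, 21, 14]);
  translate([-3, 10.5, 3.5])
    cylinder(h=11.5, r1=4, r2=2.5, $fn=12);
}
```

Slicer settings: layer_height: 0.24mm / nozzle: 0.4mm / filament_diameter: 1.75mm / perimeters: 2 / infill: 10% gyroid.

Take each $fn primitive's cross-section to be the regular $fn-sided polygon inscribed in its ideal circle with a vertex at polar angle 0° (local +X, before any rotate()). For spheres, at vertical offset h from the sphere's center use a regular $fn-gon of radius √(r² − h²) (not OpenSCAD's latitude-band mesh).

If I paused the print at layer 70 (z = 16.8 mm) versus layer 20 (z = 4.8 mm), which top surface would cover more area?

Layer 70 (z = 16.8): the sphere: section is a regular 12-gon, circumradius = √(r²−h²) = √(11.5²−5.3²) = 10.206 (area = (12/2)·10.206²·sin(360°/12) = 312.48 mm²); the cube at (6.5, 13) does not reach this height (z outside [4, 12]); the 17×21 cube at (6.5, 10.5) contributes its full rectangle (area 357.00 mm²); the cone at (-3, 10.5) does not reach this height (z outside [3.5, 15]); Merging all regions: the 2 present regions are separate (no shared area or edge), so areas and boundary lengths simply add and each stays a separate island — area = 669.48 mm². So its area = 669.48 mm². Layer 20 (z = 4.8): the r=11.5 sphere contributes a regular 12-gon of circumradius √(11.5²−6.7²) = 9.347 (area = (12/2)·9.347²·sin(360°/12) = 262.08 mm²); the cube at (6.5, 13) is present — its section is the full 20×16.5 rectangle (area 330.00 mm²); the cube at (6.5, 10.5) is not intersected at this z (z outside [16.5, 30.5]); the cone at (-3, 10.5) contributes a regular 12-gon of circumradius 3.830 (interpolated between r1=4 and r2=2.5 at t=0.113) (area = (12/2)·3.830²·sin(360°/12) = 44.02 mm²); Taking the union: the regions partially overlap — summed areas 636.10 mm² minus the doubly-counted overlap 8.22 mm² gives 627.88 mm² — area = 627.88 mm². So its area = 627.88 mm². Layer 70 is larger (669.48 vs 627.88 mm²).

layer 70 (z = 16.8 mm)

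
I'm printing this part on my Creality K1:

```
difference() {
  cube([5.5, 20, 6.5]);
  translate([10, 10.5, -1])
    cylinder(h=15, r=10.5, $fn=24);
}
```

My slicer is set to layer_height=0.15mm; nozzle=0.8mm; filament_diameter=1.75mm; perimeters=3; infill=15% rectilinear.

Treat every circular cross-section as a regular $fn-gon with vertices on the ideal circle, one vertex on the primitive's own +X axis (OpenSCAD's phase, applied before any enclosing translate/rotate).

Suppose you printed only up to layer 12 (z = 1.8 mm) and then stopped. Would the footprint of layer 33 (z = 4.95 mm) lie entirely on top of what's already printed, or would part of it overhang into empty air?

Compare the two slices. At z = 1.8: the cube (footprint 5.5×20) is included at this height (area 110.00 mm²); the r=10.5 cylinder at (10, 10.5) contributes a regular 24-gon of circumradius 10.5 (area = (24/2)·10.500²·sin(360°/24) = 342.42 mm²); After the difference (first − rest): starting from the 5.5×20 cube (110.00 mm²), the r=10.5 cylinder at (10, 10.5) partially overlaps it — only the 78.48 mm² overlap (of its 342.42 mm²) is removed, clipping the outline — area = 31.52 mm². At z = 4.95: the cube (footprint 5.5×20) is included at this height (area 110.00 mm²); the cylinder at (10, 10.5): section is a regular 24-gon, circumradius r=10.5 (area = (24/2)·10.500²·sin(360°/24) = 342.42 mm²); Subtracting the remaining from the first: starting from the 5.5×20 cube (110.00 mm²), the r=10.5 cylinder at (10, 10.5) partially overlaps it — only the 78.48 mm² overlap (of its 342.42 mm²) is removed, clipping the outline — area = 31.52 mm². Checking containment: the cross-section at z = 4.95 is a subset of the cross-section at z = 1.8.

entirely on top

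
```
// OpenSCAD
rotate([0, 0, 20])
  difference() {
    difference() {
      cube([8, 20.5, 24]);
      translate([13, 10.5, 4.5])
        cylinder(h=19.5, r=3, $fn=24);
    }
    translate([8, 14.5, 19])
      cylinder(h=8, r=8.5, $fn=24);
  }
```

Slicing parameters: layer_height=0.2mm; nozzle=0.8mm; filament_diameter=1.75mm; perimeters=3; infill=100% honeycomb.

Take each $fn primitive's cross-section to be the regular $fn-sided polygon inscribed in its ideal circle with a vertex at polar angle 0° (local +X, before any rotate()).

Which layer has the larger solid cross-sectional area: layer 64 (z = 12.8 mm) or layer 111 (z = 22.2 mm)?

Layer 64 (z = 12.8): the cube (footprint 8×20.5) is included at this height (area 164.00 mm²); the r=3 cylinder at (13, 10.5) contributes a regular 24-gon of circumradius 3 (area = (24/2)·3.000²·sin(360°/24) = 27.95 mm²); Taking the first minus the rest: starting from the 8×20.5 cube (164.00 mm²), the r=3 cylinder at (13, 10.5) misses the remaining region (no effect) — area = 164.00 mm²; the cylinder at (8, 14.5) does not reach this height (z outside [19, 27]); Subtracting the remaining from the first: none of the subtracted shapes is present at this height, so that combined region is unchanged — area = 164.00 mm²; (whole slice rotated 20° about Z — lengths, areas and connectivity unchanged). So its area = 164.00 mm². Layer 111 (z = 22.2): the cube (footprint 8×20.5) is included at this height (area 164.00 mm²); the r=3 cylinder at (13, 10.5) gives a regular 24-gon of circumradius 3 (constant along its height) (area = (24/2)·3.000²·sin(360°/24) = 27.95 mm²); After the difference (first − rest): starting from the 8×20.5 cube (164.00 mm²), the r=3 cylinder at (13, 10.5) misses the remaining region (no effect) — area = 164.00 mm²; the cylinder at (8, 14.5): section is a regular 24-gon, circumradius r=8.5 (area = (24/2)·8.500²·sin(360°/24) = 224.40 mm²); After the difference (first − rest): starting from the result so far (164.00 mm²), the r=8.5 cylinder at (8, 14.5) partially overlaps it — only the 100.48 mm² overlap (of its 224.40 mm²) is removed, clipping the outline — area = 63.52 mm²; (rotated 20° about Z; rotation is an isometry so areas/perimeters/island counts are preserved). So its area = 63.52 mm². Layer 64 is larger (164.00 vs 63.52 mm²).

layer 64 (z = 12.8 mm)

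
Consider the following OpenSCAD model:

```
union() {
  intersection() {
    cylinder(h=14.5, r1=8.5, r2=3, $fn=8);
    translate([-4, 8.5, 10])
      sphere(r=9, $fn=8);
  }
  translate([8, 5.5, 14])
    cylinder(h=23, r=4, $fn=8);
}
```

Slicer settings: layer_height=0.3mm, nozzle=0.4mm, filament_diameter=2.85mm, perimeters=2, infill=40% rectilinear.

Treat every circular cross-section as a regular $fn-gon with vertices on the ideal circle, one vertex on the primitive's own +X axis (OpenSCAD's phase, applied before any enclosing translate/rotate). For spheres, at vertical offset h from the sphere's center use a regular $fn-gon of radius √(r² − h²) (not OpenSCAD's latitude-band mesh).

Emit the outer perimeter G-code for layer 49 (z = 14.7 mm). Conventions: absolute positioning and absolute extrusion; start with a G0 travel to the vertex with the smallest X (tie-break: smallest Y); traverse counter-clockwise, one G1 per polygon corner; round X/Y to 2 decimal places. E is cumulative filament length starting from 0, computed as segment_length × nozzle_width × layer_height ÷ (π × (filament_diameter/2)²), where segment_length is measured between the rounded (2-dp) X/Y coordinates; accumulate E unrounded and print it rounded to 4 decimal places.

At z = 14.7 mm: the cone is not intersected at this z (z outside [0, 14.5]); the sphere at (-4, 8.5): section is a regular 8-gon, circumradius = √(r²−h²) = √(9²−4.7²) = 7.675; Keeping only the common overlap: at least one operand is absent at this height, so nothing remains; the r=4 cylinder at (8, 5.5) contributes a regular 8-gon of circumradius 4; Combining (union): only the r=4 cylinder at (8, 5.5) is present, so the union is just that shape — 1 connected region. The outline is a single polygon with 8 vertices. Extrusion per mm of travel: 0.4 × 0.3 / (π × 1.425²) = 0.018811. Accumulating E over each segment gives final E = 0.4608.

G0 X4.00 Y5.50 Z14.70
G1 X5.17 Y2.67 E0.0576
G1 X8.00 Y1.50 E0.1152
G1 X10.83 Y2.67 E0.1728
G1 X12.00 Y5.50 E0.2304
G1 X10.83 Y8.33 E0.2880
G1 X8.00 Y9.50 E0.3456
G1 X5.17 Y8.33 E0.4032
G1 X4.00 Y5.50 E0.4608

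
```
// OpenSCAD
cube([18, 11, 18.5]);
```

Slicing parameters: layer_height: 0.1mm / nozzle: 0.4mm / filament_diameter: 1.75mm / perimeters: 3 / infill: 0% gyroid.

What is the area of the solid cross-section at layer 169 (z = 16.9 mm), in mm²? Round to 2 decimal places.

At z = 16.9 mm: the 18×11 cube contributes its full rectangle (area 198.00 mm²). Overall, the cross-section is a single solid region. Net area = 198.00 mm².

198.00 mm²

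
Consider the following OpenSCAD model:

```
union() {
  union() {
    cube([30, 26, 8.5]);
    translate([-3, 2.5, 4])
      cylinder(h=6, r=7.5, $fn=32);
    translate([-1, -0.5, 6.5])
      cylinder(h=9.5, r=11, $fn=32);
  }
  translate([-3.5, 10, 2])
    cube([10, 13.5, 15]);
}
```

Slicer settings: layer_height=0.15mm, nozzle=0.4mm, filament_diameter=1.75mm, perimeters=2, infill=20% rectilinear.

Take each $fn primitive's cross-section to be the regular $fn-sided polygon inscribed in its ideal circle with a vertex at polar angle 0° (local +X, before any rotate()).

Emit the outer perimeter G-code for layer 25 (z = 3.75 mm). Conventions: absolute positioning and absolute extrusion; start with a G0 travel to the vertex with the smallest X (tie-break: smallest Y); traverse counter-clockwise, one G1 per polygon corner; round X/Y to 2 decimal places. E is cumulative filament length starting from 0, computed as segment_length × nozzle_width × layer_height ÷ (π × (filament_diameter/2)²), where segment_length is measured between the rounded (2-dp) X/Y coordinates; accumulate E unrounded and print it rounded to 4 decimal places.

G0 X-3.50 Y10.00 Z3.75
G1 X0.00 Y10.00 E0.0873
G1 X0.00 Y0.00 E0.3368
G1 X30.00 Y0.00 E1.0851
G1 X30.00 Y26.00 E1.7337
G1 X0.00 Y26.00 E2.4820
G1 X0.00 Y23.50 E2.5444
G1 X-3.50 Y23.50 E2.6317
G1 X-3.50 Y10.00 E2.9685

At z = 3.75 mm: the 30×26 cube contributes its full rectangle; the cylinder at (-3, 2.5) does not reach this height (z outside [4, 10]); the cylinder at (-1, -0.5) does not reach this height (z outside [6.5, 16]); Taking the union: only the 30×26 cube is present, so the union is just that shape — 1 connected region; the cube at (-3.5, 10) (footprint 10×13.5) is included at this height; Combining (union): the regions partially overlap (shared area 87.75 mm²), so overlapping operands fuse into one piece — 1 connected region. The outline is a single polygon with 8 vertices. Extrusion per mm of travel: 0.4 × 0.15 / (π × 0.875²) = 0.024945. Accumulating E over each segment gives final E = 2.9685.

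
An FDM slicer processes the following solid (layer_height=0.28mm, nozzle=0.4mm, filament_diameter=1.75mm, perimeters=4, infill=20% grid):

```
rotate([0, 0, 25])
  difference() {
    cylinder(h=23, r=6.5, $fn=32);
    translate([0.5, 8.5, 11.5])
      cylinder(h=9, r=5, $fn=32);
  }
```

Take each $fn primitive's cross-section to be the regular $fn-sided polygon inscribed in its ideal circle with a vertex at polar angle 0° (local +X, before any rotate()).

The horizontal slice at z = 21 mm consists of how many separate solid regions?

1

At z = 21 mm: the r=6.5 cylinder gives a regular 32-gon of circumradius 6.5 (constant along its height); the cylinder at (0.5, 8.5) is not intersected at this z (z outside [11.5, 20.5]); Taking the first minus the rest: none of the subtracted shapes is present at this height, so the r=6.5 cylinder is unchanged — 1 connected region; (rotated 25° about Z; rotation is an isometry so areas/perimeters/island counts are preserved). The result has 1 disconnected region.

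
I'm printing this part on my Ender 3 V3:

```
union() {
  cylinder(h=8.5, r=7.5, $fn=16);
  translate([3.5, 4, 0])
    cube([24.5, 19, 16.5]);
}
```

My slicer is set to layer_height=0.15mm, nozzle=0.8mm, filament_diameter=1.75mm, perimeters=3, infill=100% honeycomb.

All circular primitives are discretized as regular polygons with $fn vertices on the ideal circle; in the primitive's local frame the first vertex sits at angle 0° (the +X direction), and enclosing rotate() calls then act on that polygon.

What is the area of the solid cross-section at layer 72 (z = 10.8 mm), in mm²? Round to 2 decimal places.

At z = 10.8 mm: the cylinder does not reach this height (z outside [0, 8.5]); the cube at (3.5, 4) (footprint 24.5×19) is included at this height (area 465.50 mm²); Combining (union): only the 24.5×19 cube at (3.5, 4) is present, so the union is just that shape — area = 465.50 mm². Overall, the cross-section is a single solid region. Net area = 465.50 mm².

465.50 mm²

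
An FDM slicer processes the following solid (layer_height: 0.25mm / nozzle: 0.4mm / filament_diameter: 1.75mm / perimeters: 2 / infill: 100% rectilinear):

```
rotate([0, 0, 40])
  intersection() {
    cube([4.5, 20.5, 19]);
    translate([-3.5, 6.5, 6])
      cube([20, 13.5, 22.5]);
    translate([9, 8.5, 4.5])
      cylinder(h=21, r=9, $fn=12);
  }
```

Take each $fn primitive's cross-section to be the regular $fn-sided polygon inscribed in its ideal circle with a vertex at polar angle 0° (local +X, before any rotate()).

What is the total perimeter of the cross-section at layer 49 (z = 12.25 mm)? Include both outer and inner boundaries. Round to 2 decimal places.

25.15 mm

At z = 12.25 mm: the cube (footprint 4.5×20.5) is included at this height (perimeter 50.00 mm); the 20×13.5 cube at (-3.5, 6.5) contributes its full rectangle (perimeter 67.00 mm); the r=9 cylinder at (9, 8.5) contributes a regular 12-gon of circumradius 9 (perimeter = 2·12·9.000·sin(180°/12) = 55.90 mm); After intersecting: the 20×13.5 cube at (-3.5, 6.5) partially overlaps the 4.5×20.5 cube; clipping to the common part keeps 60.75 mm²; the r=9 cylinder at (9, 8.5) partially overlaps the running intersection; clipping to the common part keeps 31.43 mm² — boundary = 25.15 mm; (rotated 40° about Z; rotation is an isometry so areas/perimeters/island counts are preserved). Overall, the cross-section is a single solid region. Total boundary length (outer) = 25.15 mm.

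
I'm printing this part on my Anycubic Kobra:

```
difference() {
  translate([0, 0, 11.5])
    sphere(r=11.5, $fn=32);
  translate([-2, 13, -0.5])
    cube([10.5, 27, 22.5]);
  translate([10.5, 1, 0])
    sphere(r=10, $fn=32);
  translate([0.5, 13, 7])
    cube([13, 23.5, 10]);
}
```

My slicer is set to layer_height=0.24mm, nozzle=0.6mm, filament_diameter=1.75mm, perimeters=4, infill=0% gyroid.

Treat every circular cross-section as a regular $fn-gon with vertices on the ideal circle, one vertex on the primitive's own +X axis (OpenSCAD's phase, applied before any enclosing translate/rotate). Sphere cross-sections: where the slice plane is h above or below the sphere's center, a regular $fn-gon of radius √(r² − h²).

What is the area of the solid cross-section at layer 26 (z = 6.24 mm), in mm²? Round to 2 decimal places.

251.88 mm²

At z = 6.24 mm: the r=11.5 sphere slices to a regular 32-gon of circumradius 10.227 (√(r²−h²) with h=5.26 from center) (area = (32/2)·10.227²·sin(360°/32) = 326.45 mm²); the 10.5×27 cube at (-2, 13) contributes its full rectangle (area 283.50 mm²); the sphere at (10.5, 1): section is a regular 32-gon, circumradius = √(r²−h²) = √(10²−6.24²) = 7.814 (area = (32/2)·7.814²·sin(360°/32) = 190.60 mm²); the cube at (0.5, 13) is absent (z outside [7, 17]); After the difference (first − rest): starting from the r=11.5 sphere (326.45 mm²), the 10.5×27 cube at (-2, 13) misses the remaining region (no effect); the r=10 sphere at (10.5, 1) partially overlaps it — only the 74.57 mm² overlap (of its 190.60 mm²) is removed, clipping the outline — area = 251.88 mm². Overall, the cross-section is a single solid region. Net area = 251.88 mm².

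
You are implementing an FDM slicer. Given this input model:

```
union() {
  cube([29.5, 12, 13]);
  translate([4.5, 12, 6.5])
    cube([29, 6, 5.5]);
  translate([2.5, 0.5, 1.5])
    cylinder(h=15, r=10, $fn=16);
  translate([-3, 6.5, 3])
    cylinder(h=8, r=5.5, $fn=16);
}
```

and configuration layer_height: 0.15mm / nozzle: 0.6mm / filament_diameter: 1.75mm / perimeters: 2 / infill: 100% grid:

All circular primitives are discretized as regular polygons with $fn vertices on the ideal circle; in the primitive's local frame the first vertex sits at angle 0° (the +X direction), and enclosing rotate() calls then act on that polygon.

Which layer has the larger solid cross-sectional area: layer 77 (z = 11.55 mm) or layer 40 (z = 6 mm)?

layer 77 (z = 11.55 mm)

Layer 77 (z = 11.55): the 29.5×12 cube contributes its full rectangle (area 354.00 mm²); the 29×6 cube at (4.5, 12) contributes its full rectangle (area 174.00 mm²); the r=10 cylinder at (2.5, 0.5) contributes a regular 16-gon of circumradius 10 (area = (16/2)·10.000²·sin(360°/16) = 306.15 mm²); the cylinder at (-3, 6.5) is absent (z outside [3, 11]); Combining (union): the regions partially overlap — summed areas 834.15 mm² minus the doubly-counted overlap 107.14 mm² gives 727.01 mm² — area = 727.01 mm². So its area = 727.01 mm². Layer 40 (z = 6): the cube (footprint 29.5×12) is included at this height (area 354.00 mm²); the cube at (4.5, 12) is not intersected at this z (z outside [6.5, 12]); the r=10 cylinder at (2.5, 0.5) contributes a regular 16-gon of circumradius 10 (area = (16/2)·10.000²·sin(360°/16) = 306.15 mm²); the cylinder at (-3, 6.5): section is a regular 16-gon, circumradius r=5.5 (area = (16/2)·5.500²·sin(360°/16) = 92.61 mm²); Combining (union): the regions partially overlap — summed areas 752.76 mm² minus the doubly-counted overlap 167.12 mm² gives 585.63 mm² — area = 585.63 mm². So its area = 585.63 mm². Layer 77 is larger (727.01 vs 585.63 mm²).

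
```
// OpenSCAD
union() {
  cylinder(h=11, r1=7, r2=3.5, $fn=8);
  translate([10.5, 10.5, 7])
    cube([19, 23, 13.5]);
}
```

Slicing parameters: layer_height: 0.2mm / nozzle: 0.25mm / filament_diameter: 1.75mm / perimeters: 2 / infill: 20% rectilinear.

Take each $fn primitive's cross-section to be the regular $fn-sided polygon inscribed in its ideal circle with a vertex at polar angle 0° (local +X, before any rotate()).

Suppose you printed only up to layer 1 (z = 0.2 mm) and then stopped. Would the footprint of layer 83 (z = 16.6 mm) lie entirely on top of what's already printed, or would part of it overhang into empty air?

part overhangs

Compare the two slices. At z = 0.2: the cone (r1=7→r2=3.5) has section circumradius 6.936 here — a regular 8-gon (area = (8/2)·6.936²·sin(360°/8) = 136.08 mm²); the cube at (10.5, 10.5) is not intersected at this z (z outside [7, 20.5]); Taking the union: only the cone is present, so the union is just that shape — area = 136.08 mm². At z = 16.6: the cone is not intersected at this z (z outside [0, 11]); the 19×23 cube at (10.5, 10.5) contributes its full rectangle (area 437.00 mm²); Combining (union): only the 19×23 cube at (10.5, 10.5) is present, so the union is just that shape — area = 437.00 mm². Checking containment: at z = 16.6 the cross-section extends beyond the z = 0.2 cross-section by about 437.00 mm².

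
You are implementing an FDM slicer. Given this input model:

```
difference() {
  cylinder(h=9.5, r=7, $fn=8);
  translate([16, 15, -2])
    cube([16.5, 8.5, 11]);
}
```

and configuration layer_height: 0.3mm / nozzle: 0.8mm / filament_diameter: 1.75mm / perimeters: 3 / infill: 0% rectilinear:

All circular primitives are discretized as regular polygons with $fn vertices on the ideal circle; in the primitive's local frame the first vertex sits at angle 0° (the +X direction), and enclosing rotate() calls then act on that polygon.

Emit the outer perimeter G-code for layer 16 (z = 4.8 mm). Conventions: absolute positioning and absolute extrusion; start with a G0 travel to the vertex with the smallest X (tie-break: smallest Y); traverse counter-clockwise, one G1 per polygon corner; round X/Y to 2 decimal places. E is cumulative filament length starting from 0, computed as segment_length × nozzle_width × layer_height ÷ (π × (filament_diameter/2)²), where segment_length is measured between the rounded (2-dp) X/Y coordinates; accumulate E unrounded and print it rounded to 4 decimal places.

G0 X-7.00 Y0.00 Z4.80
G1 X-4.95 Y-4.95 E0.5346
G1 X0.00 Y-7.00 E1.0692
G1 X4.95 Y-4.95 E1.6038
G1 X7.00 Y0.00 E2.1384
G1 X4.95 Y4.95 E2.6730
G1 X0.00 Y7.00 E3.2076
G1 X-4.95 Y4.95 E3.7422
G1 X-7.00 Y0.00 E4.2768

At z = 4.8 mm: the r=7 cylinder gives a regular 8-gon of circumradius 7 (constant along its height); the 16.5×8.5 cube at (16, 15) contributes its full rectangle; Subtracting the remaining from the first: starting from the r=7 cylinder, the 16.5×8.5 cube at (16, 15) misses the remaining region (no effect) — 1 connected region. The outline is a single polygon with 8 vertices. Extrusion per mm of travel: 0.8 × 0.3 / (π × 0.875²) = 0.099780. Accumulating E over each segment gives final E = 4.2768.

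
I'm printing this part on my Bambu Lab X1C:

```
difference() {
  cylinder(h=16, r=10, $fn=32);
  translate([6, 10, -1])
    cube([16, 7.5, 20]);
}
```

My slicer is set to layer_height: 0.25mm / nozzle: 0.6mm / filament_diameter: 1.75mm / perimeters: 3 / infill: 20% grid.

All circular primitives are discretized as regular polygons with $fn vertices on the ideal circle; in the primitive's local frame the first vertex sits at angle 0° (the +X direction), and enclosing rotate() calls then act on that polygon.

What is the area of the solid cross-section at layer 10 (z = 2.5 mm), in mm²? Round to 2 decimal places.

312.14 mm²

At z = 2.5 mm: the r=10 cylinder contributes a regular 32-gon of circumradius 10 (area = (32/2)·10.000²·sin(360°/32) = 312.14 mm²); the 16×7.5 cube at (6, 10) contributes its full rectangle (area 120.00 mm²); After the difference (first − rest): starting from the r=10 cylinder (312.14 mm²), the 16×7.5 cube at (6, 10) misses the remaining region (no effect) — area = 312.14 mm². Overall, the cross-section is a single solid region. Net area = 312.14 mm².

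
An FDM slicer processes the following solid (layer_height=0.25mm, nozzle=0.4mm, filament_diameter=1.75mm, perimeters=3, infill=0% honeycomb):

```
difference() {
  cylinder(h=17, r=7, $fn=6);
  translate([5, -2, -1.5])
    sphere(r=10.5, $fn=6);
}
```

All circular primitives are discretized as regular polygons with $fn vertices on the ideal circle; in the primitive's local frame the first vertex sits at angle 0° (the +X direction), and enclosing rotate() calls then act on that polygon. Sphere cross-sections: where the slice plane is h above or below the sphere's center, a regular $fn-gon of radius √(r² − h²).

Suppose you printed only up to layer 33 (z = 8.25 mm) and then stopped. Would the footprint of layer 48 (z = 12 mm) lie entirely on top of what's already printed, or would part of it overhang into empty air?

part overhangs

Compare the two slices. At z = 8.25: the r=7 cylinder gives a regular 6-gon of circumradius 7 (constant along its height) (area = (6/2)·7.000²·sin(360°/6) = 127.31 mm²); the r=10.5 sphere at (5, -2) contributes a regular 6-gon of circumradius √(10.5²−9.75²) = 3.897 (area = (6/2)·3.897²·sin(360°/6) = 39.46 mm²); After the difference (first − rest): starting from the r=7 cylinder (127.31 mm²), the r=10.5 sphere at (5, -2) partially overlaps it — only the 24.34 mm² overlap (of its 39.46 mm²) is removed, clipping the outline — area = 102.96 mm². At z = 12: the r=7 cylinder gives a regular 6-gon of circumradius 7 (constant along its height) (area = (6/2)·7.000²·sin(360°/6) = 127.31 mm²); the sphere at (5, -2) does not reach this height (|z−center|=13.500 > r=10.5); Subtracting the remaining from the first: none of the subtracted shapes is present at this height, so the r=7 cylinder is unchanged — area = 127.31 mm². Checking containment: at z = 12 the cross-section extends beyond the z = 8.25 cross-section by about 24.34 mm².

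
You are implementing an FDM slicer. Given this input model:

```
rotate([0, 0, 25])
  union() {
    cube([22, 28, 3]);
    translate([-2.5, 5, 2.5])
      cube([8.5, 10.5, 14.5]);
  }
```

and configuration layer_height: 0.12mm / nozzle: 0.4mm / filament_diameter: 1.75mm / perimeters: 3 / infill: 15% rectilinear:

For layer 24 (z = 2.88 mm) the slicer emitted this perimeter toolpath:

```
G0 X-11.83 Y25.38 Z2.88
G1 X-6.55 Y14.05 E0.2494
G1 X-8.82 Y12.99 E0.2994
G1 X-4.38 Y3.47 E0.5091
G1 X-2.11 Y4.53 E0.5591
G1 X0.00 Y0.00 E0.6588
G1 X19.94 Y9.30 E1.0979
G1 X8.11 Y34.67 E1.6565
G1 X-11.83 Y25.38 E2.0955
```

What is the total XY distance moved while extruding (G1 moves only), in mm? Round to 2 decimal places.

Sum the Euclidean lengths of each G1 segment: total = 105.00 mm.

105.00 mm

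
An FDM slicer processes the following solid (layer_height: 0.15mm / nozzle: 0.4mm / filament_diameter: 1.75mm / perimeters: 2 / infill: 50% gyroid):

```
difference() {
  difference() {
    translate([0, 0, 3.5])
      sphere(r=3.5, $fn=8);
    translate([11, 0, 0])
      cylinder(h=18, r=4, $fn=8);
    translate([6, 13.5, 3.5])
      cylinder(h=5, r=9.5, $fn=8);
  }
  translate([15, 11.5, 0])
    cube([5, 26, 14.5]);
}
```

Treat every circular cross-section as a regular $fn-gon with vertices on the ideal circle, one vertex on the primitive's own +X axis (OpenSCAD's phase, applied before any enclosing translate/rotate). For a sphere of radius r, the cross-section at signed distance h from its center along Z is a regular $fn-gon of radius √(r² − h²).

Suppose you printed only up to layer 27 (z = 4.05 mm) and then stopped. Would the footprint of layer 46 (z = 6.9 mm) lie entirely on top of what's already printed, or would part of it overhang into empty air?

Compare the two slices. At z = 4.05: the sphere: section is a regular 8-gon, circumradius = √(r²−h²) = √(3.5²−0.55²) = 3.457 (area = (8/2)·3.457²·sin(360°/8) = 33.79 mm²); the cylinder at (11, 0): section is a regular 8-gon, circumradius r=4 (area = (8/2)·4.000²·sin(360°/8) = 45.25 mm²); the cylinder at (6, 13.5): section is a regular 8-gon, circumradius r=9.5 (area = (8/2)·9.500²·sin(360°/8) = 255.27 mm²); Subtracting the remaining from the first: starting from the r=3.5 sphere (33.79 mm²), the r=4 cylinder at (11, 0) misses the remaining region (no effect); the r=9.5 cylinder at (6, 13.5) misses the remaining region (no effect) — area = 33.79 mm²; the cube at (15, 11.5) (footprint 5×26) is included at this height (area 130.00 mm²); Subtracting the remaining from the first: starting from that combined region (33.79 mm²), the 5×26 cube at (15, 11.5) misses the remaining region (no effect) — area = 33.79 mm². At z = 6.9: the r=3.5 sphere slices to a regular 8-gon of circumradius 0.831 (√(r²−h²) with h=3.4 from center) (area = (8/2)·0.831²·sin(360°/8) = 1.95 mm²); the r=4 cylinder at (11, 0) contributes a regular 8-gon of circumradius 4 (area = (8/2)·4.000²·sin(360°/8) = 45.25 mm²); the r=9.5 cylinder at (6, 13.5) gives a regular 8-gon of circumradius 9.5 (constant along its height) (area = (8/2)·9.500²·sin(360°/8) = 255.27 mm²); After the difference (first − rest): starting from the r=3.5 sphere (1.95 mm²), the r=4 cylinder at (11, 0) misses the remaining region (no effect); the r=9.5 cylinder at (6, 13.5) misses the remaining region (no effect) — area = 1.95 mm²; the 5×26 cube at (15, 11.5) contributes its full rectangle (area 130.00 mm²); Taking the first minus the rest: starting from that combined region (1.95 mm²), the 5×26 cube at (15, 11.5) misses the remaining region (no effect) — area = 1.95 mm². Checking containment: the cross-section at z = 6.9 is a subset of the cross-section at z = 4.05.

entirely on top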